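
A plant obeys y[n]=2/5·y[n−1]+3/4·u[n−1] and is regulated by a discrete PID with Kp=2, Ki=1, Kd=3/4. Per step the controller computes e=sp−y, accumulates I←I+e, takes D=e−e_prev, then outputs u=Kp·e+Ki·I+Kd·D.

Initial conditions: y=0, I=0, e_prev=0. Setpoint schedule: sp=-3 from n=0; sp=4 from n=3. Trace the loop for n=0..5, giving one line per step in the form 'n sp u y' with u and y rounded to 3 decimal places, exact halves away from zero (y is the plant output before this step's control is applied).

(exact arithmetic carried between steps; '≈' marks a value shown rounded to 6 d.p. or computed from one; I and e_prev carry over from the previous line; the table rounds u and y to 3 d.p., halves away from zero)
n=0: y=0, sp=-3, e=sp−y=-3; I=-3, D=e−e_prev=-3; u=2·(-3)+1·(-3)+3/4·(-3)=-11.25; next y=2/5·0+3/4·(-11.25)=-8.4375
n=1: y=-8.4375, sp=-3, e=sp−y=5.4375; I=2.4375, D=e−e_prev=8.4375; u=2·5.4375+1·2.4375+3/4·8.4375=19.640625; next y=2/5·(-8.4375)+3/4·19.640625≈11.355469
n=2: y≈11.355469, sp=-3, e=sp−y≈-14.355469; I≈-11.917969, D=e−e_prev≈-19.792969; u=2·(-14.355469)+1·(-11.917969)+3/4·(-19.792969)≈-55.473633; next y=2/5·11.355469+3/4·(-55.473633)≈-37.063037
n=3: y≈-37.063037, sp=4, e=sp−y≈41.063037; I≈29.145068, D=e−e_prev≈55.418506; u=2·41.063037+1·29.145068+3/4·55.418506≈152.835022; next y=2/5·(-37.063037)+3/4·152.835022≈99.801052
n=4: y≈99.801052, sp=4, e=sp−y≈-95.801052; I≈-66.655983, D=e−e_prev≈-136.864089; u=2·(-95.801052)+1·(-66.655983)+3/4·(-136.864089)≈-360.906153; next y=2/5·99.801052+3/4·(-360.906153)≈-230.759194
n=5: y≈-230.759194, sp=4, e=sp−y≈234.759194; I≈168.103211, D=e−e_prev≈330.560246; u=2·234.759194+1·168.103211+3/4·330.560246≈885.541784; next y=2/5·(-230.759194)+3/4·885.541784≈571.852660

0 -3 -11.250 0.000
1 -3 19.641 -8.438
2 -3 -55.474 11.355
3 4 152.835 -37.063
4 4 -360.906 99.801
5 4 885.542 -230.759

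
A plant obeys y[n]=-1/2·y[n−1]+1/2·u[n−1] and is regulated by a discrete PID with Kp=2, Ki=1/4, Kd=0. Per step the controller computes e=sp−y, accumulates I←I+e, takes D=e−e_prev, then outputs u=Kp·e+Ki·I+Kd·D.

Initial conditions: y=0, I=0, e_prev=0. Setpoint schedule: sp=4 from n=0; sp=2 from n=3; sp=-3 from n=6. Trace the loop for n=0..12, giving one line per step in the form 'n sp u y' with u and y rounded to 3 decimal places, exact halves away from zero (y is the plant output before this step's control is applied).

0 4 9.000 0.000
1 4 -0.125 4.500
2 4 15.078 -2.313
3 2 -12.611 8.695
4 2 29.249 -10.653
5 2 -36.448 19.951
6 -3 56.154 -28.200
7 -3 -95.893 42.177
8 -3 143.039 -69.035
9 -3 -234.363 106.037
10 -3 359.910 -170.200
11 -3 -577.614 265.055
12 -3 899.749 -421.334

(exact arithmetic carried between steps; '≈' marks a value shown rounded to 6 d.p. or computed from one; I and e_prev carry over from the previous line; the table rounds u and y to 3 d.p., halves away from zero)
n=0: y=0, sp=4, e=sp−y=4; I=4, D=e−e_prev=4; u=2·4+1/4·4+0·4=9; next y=-1/2·0+1/2·9=4.5
n=1: y=4.5, sp=4, e=sp−y=-0.5; I=3.5, D=e−e_prev=-4.5; u=2·(-0.5)+1/4·3.5+0·(-4.5)=-0.125; next y=-1/2·4.5+1/2·(-0.125)=-2.3125
n=2: y=-2.3125, sp=4, e=sp−y=6.3125; I=9.8125, D=e−e_prev=6.8125; u=2·6.3125+1/4·9.8125+0·6.8125=15.078125; next y=-1/2·(-2.3125)+1/2·15.078125≈8.695313
n=3: y≈8.695313, sp=2, e=sp−y≈-6.695313; I≈3.117188, D=e−e_prev≈-13.007813; u=2·(-6.695313)+1/4·3.117188+0·(-13.007813)≈-12.611328; next y=-1/2·8.695313+1/2·(-12.611328)≈-10.653320
n=4: y≈-10.653320, sp=2, e=sp−y≈12.653320; I≈15.770508, D=e−e_prev≈19.348633; u=2·12.653320+1/4·15.770508+0·19.348633≈29.249268; next y=-1/2·(-10.653320)+1/2·29.249268≈19.951294
n=5: y≈19.951294, sp=2, e=sp−y≈-17.951294; I≈-2.180786, D=e−e_prev≈-30.604614; u=2·(-17.951294)+1/4·(-2.180786)+0·(-30.604614)≈-36.447784; next y=-1/2·19.951294+1/2·(-36.447784)≈-28.199539
n=6: y≈-28.199539, sp=-3, e=sp−y≈25.199539; I≈23.018753, D=e−e_prev≈43.150833; u=2·25.199539+1/4·23.018753+0·43.150833≈56.153767; next y=-1/2·(-28.199539)+1/2·56.153767≈42.176653
n=7: y≈42.176653, sp=-3, e=sp−y≈-45.176653; I≈-22.157900, D=e−e_prev≈-70.376192; u=2·(-45.176653)+1/4·(-22.157900)+0·(-70.376192)≈-95.892781; next y=-1/2·42.176653+1/2·(-95.892781)≈-69.034717
n=8: y≈-69.034717, sp=-3, e=sp−y≈66.034717; I≈43.876817, D=e−e_prev≈111.211370; u=2·66.034717+1/4·43.876817+0·111.211370≈143.038638; next y=-1/2·(-69.034717)+1/2·143.038638≈106.036677
n=9: y≈106.036677, sp=-3, e=sp−y≈-109.036677; I≈-65.159860, D=e−e_prev≈-175.071394; u=2·(-109.036677)+1/4·(-65.159860)+0·(-175.071394)≈-234.363320; next y=-1/2·106.036677+1/2·(-234.363320)≈-170.199999
n=10: y≈-170.199999, sp=-3, e=sp−y≈167.199999; I≈102.040138, D=e−e_prev≈276.236676; u=2·167.199999+1/4·102.040138+0·276.236676≈359.910032; next y=-1/2·(-170.199999)+1/2·359.910032≈265.055015
n=11: y≈265.055015, sp=-3, e=sp−y≈-268.055015; I≈-166.014877, D=e−e_prev≈-435.255014; u=2·(-268.055015)+1/4·(-166.014877)+0·(-435.255014)≈-577.613750; next y=-1/2·265.055015+1/2·(-577.613750)≈-421.334382
n=12: y≈-421.334382, sp=-3, e=sp−y≈418.334382; I≈252.319505, D=e−e_prev≈686.389398; u=2·418.334382+1/4·252.319505+0·686.389398≈899.748641; next y=-1/2·(-421.334382)+1/2·899.748641≈660.541512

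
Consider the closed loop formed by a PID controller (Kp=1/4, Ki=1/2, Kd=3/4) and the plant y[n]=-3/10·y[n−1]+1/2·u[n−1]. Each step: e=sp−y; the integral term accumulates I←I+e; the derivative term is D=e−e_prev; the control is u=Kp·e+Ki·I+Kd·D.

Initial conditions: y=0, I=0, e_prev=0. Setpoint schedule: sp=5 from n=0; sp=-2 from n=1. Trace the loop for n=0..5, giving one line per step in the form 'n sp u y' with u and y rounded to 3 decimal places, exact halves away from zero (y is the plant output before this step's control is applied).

0 5 7.500 0.000
1 -2 -9.875 3.750
2 -2 10.031 -6.063
3 -2 -14.642 6.834
4 -2 14.922 -9.371
5 -2 -23.012 10.272

(exact arithmetic carried between steps; '≈' marks a value shown rounded to 6 d.p. or computed from one; I and e_prev carry over from the previous line; the table rounds u and y to 3 d.p., halves away from zero)
n=0: y=0, sp=5, e=sp−y=5; I=5, D=e−e_prev=5; u=1/4·5+1/2·5+3/4·5=7.5; next y=-3/10·0+1/2·7.5=3.75
n=1: y=3.75, sp=-2, e=sp−y=-5.75; I=-0.75, D=e−e_prev=-10.75; u=1/4·(-5.75)+1/2·(-0.75)+3/4·(-10.75)=-9.875; next y=-3/10·3.75+1/2·(-9.875)=-6.0625
n=2: y=-6.0625, sp=-2, e=sp−y=4.0625; I=3.3125, D=e−e_prev=9.8125; u=1/4·4.0625+1/2·3.3125+3/4·9.8125=10.03125; next y=-3/10·(-6.0625)+1/2·10.03125=6.834375
n=3: y=6.834375, sp=-2, e=sp−y=-8.834375; I=-5.521875, D=e−e_prev=-12.896875; u=1/4·(-8.834375)+1/2·(-5.521875)+3/4·(-12.896875)≈-14.642188; next y=-3/10·6.834375+1/2·(-14.642188)≈-9.371406
n=4: y≈-9.371406, sp=-2, e=sp−y≈7.371406; I≈1.849531, D=e−e_prev≈16.205781; u=1/4·7.371406+1/2·1.849531+3/4·16.205781≈14.921953; next y=-3/10·(-9.371406)+1/2·14.921953≈10.272398
n=5: y≈10.272398, sp=-2, e=sp−y≈-12.272398; I≈-10.422867, D=e−e_prev≈-19.643805; u=1/4·(-12.272398)+1/2·(-10.422867)+3/4·(-19.643805)≈-23.012387; next y=-3/10·10.272398+1/2·(-23.012387)≈-14.587913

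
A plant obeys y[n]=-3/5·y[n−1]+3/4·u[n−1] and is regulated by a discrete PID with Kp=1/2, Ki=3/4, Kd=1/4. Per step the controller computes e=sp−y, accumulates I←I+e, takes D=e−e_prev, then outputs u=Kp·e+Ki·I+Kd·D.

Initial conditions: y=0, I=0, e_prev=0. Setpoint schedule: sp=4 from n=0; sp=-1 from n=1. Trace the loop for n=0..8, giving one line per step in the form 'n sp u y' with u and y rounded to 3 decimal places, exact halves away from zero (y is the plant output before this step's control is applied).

(exact arithmetic carried between steps; '≈' marks a value shown rounded to 6 d.p. or computed from one; I and e_prev carry over from the previous line; the table rounds u and y to 3 d.p., halves away from zero)
n=0: y=0, sp=4, e=sp−y=4; I=4, D=e−e_prev=4; u=1/2·4+3/4·4+1/4·4=6; next y=-3/5·0+3/4·6=4.5
n=1: y=4.5, sp=-1, e=sp−y=-5.5; I=-1.5, D=e−e_prev=-9.5; u=1/2·(-5.5)+3/4·(-1.5)+1/4·(-9.5)=-6.25; next y=-3/5·4.5+3/4·(-6.25)=-7.3875
n=2: y=-7.3875, sp=-1, e=sp−y=6.3875; I=4.8875, D=e−e_prev=11.8875; u=1/2·6.3875+3/4·4.8875+1/4·11.8875=9.83125; next y=-3/5·(-7.3875)+3/4·9.83125≈11.805938
n=3: y≈11.805938, sp=-1, e=sp−y≈-12.805938; I≈-7.918438, D=e−e_prev≈-19.193438; u=1/2·(-12.805938)+3/4·(-7.918438)+1/4·(-19.193438)≈-17.140156; next y=-3/5·11.805938+3/4·(-17.140156)≈-19.938680
n=4: y≈-19.938680, sp=-1, e=sp−y≈18.938680; I≈11.020242, D=e−e_prev≈31.744617; u=1/2·18.938680+3/4·11.020242+1/4·31.744617≈25.670676; next y=-3/5·(-19.938680)+3/4·25.670676≈31.216215
n=5: y≈31.216215, sp=-1, e=sp−y≈-32.216215; I≈-21.195972, D=e−e_prev≈-51.154894; u=1/2·(-32.216215)+3/4·(-21.195972)+1/4·(-51.154894)≈-44.793810; next y=-3/5·31.216215+3/4·(-44.793810)≈-52.325086
n=6: y≈-52.325086, sp=-1, e=sp−y≈51.325086; I≈30.129114, D=e−e_prev≈83.541301; u=1/2·51.325086+3/4·30.129114+1/4·83.541301≈69.144704; next y=-3/5·(-52.325086)+3/4·69.144704≈83.253580
n=7: y≈83.253580, sp=-1, e=sp−y≈-84.253580; I≈-54.124466, D=e−e_prev≈-135.578666; u=1/2·(-84.253580)+3/4·(-54.124466)+1/4·(-135.578666)≈-116.614806; next y=-3/5·83.253580+3/4·(-116.614806)≈-137.413252
n=8: y≈-137.413252, sp=-1, e=sp−y≈136.413252; I≈82.288787, D=e−e_prev≈220.666832; u=1/2·136.413252+3/4·82.288787+1/4·220.666832≈185.089924; next y=-3/5·(-137.413252)+3/4·185.089924≈221.265395

0 4 6.000 0.000
1 -1 -6.250 4.500
2 -1 9.831 -7.388
3 -1 -17.140 11.806
4 -1 25.671 -19.939
5 -1 -44.794 31.216
6 -1 69.145 -52.325
7 -1 -116.615 83.254
8 -1 185.090 -137.413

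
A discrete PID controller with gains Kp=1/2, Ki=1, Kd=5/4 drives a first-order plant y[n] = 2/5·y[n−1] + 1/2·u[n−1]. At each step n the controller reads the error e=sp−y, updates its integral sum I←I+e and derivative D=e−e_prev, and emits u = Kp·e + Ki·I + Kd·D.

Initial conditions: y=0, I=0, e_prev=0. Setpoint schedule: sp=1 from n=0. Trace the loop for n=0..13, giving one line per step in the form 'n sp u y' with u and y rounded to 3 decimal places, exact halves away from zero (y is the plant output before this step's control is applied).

(exact arithmetic carried between steps; '≈' marks a value shown rounded to 6 d.p. or computed from one; I and e_prev carry over from the previous line; the table rounds u and y to 3 d.p., halves away from zero)
n=0: y=0, sp=1, e=sp−y=1; I=1, D=e−e_prev=1; u=1/2·1+1·1+5/4·1=2.75; next y=2/5·0+1/2·2.75=1.375
n=1: y=1.375, sp=1, e=sp−y=-0.375; I=0.625, D=e−e_prev=-1.375; u=1/2·(-0.375)+1·0.625+5/4·(-1.375)=-1.28125; next y=2/5·1.375+1/2·(-1.28125)=-0.090625
n=2: y=-0.090625, sp=1, e=sp−y=1.090625; I=1.715625, D=e−e_prev=1.465625; u=1/2·1.090625+1·1.715625+5/4·1.465625≈4.092969; next y=2/5·(-0.090625)+1/2·4.092969≈2.010234
n=3: y≈2.010234, sp=1, e=sp−y≈-1.010234; I≈0.705391, D=e−e_prev≈-2.100859; u=1/2·(-1.010234)+1·0.705391+5/4·(-2.100859)≈-2.425801; next y=2/5·2.010234+1/2·(-2.425801)≈-0.408807
n=4: y≈-0.408807, sp=1, e=sp−y≈1.408807; I≈2.114197, D=e−e_prev≈2.419041; u=1/2·1.408807+1·2.114197+5/4·2.419041≈5.842402; next y=2/5·(-0.408807)+1/2·5.842402≈2.757678
n=5: y≈2.757678, sp=1, e=sp−y≈-1.757678; I≈0.356519, D=e−e_prev≈-3.166485; u=1/2·(-1.757678)+1·0.356519+5/4·(-3.166485)≈-4.480426; next y=2/5·2.757678+1/2·(-4.480426)≈-1.137142
n=6: y≈-1.137142, sp=1, e=sp−y≈2.137142; I≈2.493661, D=e−e_prev≈3.894820; u=1/2·2.137142+1·2.493661+5/4·3.894820≈8.430757; next y=2/5·(-1.137142)+1/2·8.430757≈3.760522
n=7: y≈3.760522, sp=1, e=sp−y≈-2.760522; I≈-0.266861, D=e−e_prev≈-4.897664; u=1/2·(-2.760522)+1·(-0.266861)+5/4·(-4.897664)≈-7.769201; next y=2/5·3.760522+1/2·(-7.769201)≈-2.380392
n=8: y≈-2.380392, sp=1, e=sp−y≈3.380392; I≈3.113531, D=e−e_prev≈6.140914; u=1/2·3.380392+1·3.113531+5/4·6.140914≈12.479869; next y=2/5·(-2.380392)+1/2·12.479869≈5.287778
n=9: y≈5.287778, sp=1, e=sp−y≈-4.287778; I≈-1.174247, D=e−e_prev≈-7.668170; u=1/2·(-4.287778)+1·(-1.174247)+5/4·(-7.668170)≈-12.903348; next y=2/5·5.287778+1/2·(-12.903348)≈-4.336563
n=10: y≈-4.336563, sp=1, e=sp−y≈5.336563; I≈4.162316, D=e−e_prev≈9.624340; u=1/2·5.336563+1·4.162316+5/4·9.624340≈18.861023; next y=2/5·(-4.336563)+1/2·18.861023≈7.695886
n=11: y≈7.695886, sp=1, e=sp−y≈-6.695886; I≈-2.533570, D=e−e_prev≈-12.032449; u=1/2·(-6.695886)+1·(-2.533570)+5/4·(-12.032449)≈-20.922075; next y=2/5·7.695886+1/2·(-20.922075)≈-7.382683
n=12: y≈-7.382683, sp=1, e=sp−y≈8.382683; I≈5.849113, D=e−e_prev≈15.078569; u=1/2·8.382683+1·5.849113+5/4·15.078569≈28.888666; next y=2/5·(-7.382683)+1/2·28.888666≈11.491260
n=13: y≈11.491260, sp=1, e=sp−y≈-10.491260; I≈-4.642147, D=e−e_prev≈-18.873943; u=1/2·(-10.491260)+1·(-4.642147)+5/4·(-18.873943)≈-33.480205; next y=2/5·11.491260+1/2·(-33.480205)≈-12.143599

0 1 2.750 0.000
1 1 -1.281 1.375
2 1 4.093 -0.091
3 1 -2.426 2.010
4 1 5.842 -0.409
5 1 -4.480 2.758
6 1 8.431 -1.137
7 1 -7.769 3.761
8 1 12.480 -2.380
9 1 -12.903 5.288
10 1 18.861 -4.337
11 1 -20.922 7.696
12 1 28.889 -7.383
13 1 -33.480 11.491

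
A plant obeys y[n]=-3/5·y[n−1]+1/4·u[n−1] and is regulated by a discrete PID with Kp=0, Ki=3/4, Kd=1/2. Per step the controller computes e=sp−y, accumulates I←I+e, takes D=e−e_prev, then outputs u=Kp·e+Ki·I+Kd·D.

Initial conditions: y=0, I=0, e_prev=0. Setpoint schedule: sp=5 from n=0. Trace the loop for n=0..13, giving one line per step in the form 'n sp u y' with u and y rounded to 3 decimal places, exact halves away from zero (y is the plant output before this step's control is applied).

0 5 6.250 0.000
1 5 5.547 1.563
2 5 10.298 0.449
3 5 10.835 2.305
4 5 15.008 1.326
5 5 15.235 2.957
6 5 18.735 2.035
7 5 18.713 3.463
8 5 21.658 2.601
9 5 21.460 3.854
10 5 23.948 3.052
11 5 23.629 4.156
12 5 25.741 3.414
13 5 25.343 4.387

(exact arithmetic carried between steps; '≈' marks a value shown rounded to 6 d.p. or computed from one; I and e_prev carry over from the previous line; the table rounds u and y to 3 d.p., halves away from zero)
n=0: y=0, sp=5, e=sp−y=5; I=5, D=e−e_prev=5; u=0·5+3/4·5+1/2·5=6.25; next y=-3/5·0+1/4·6.25=1.5625
n=1: y=1.5625, sp=5, e=sp−y=3.4375; I=8.4375, D=e−e_prev=-1.5625; u=0·3.4375+3/4·8.4375+1/2·(-1.5625)=5.546875; next y=-3/5·1.5625+1/4·5.546875≈0.449219
n=2: y≈0.449219, sp=5, e=sp−y≈4.550781; I≈12.988281, D=e−e_prev≈1.113281; u=0·4.550781+3/4·12.988281+1/2·1.113281≈10.297852; next y=-3/5·0.449219+1/4·10.297852≈2.304932
n=3: y≈2.304932, sp=5, e=sp−y≈2.695068; I≈15.683350, D=e−e_prev≈-1.855713; u=0·2.695068+3/4·15.683350+1/2·(-1.855713)≈10.834656; next y=-3/5·2.304932+1/4·10.834656≈1.325705
n=4: y≈1.325705, sp=5, e=sp−y≈3.674295; I≈19.357645, D=e−e_prev≈0.979227; u=0·3.674295+3/4·19.357645+1/2·0.979227≈15.007847; next y=-3/5·1.325705+1/4·15.007847≈2.956539
n=5: y≈2.956539, sp=5, e=sp−y≈2.043461; I≈21.401106, D=e−e_prev≈-1.630834; u=0·2.043461+3/4·21.401106+1/2·(-1.630834)≈15.235413; next y=-3/5·2.956539+1/4·15.235413≈2.034930
n=6: y≈2.034930, sp=5, e=sp−y≈2.965070; I≈24.366176, D=e−e_prev≈0.921609; u=0·2.965070+3/4·24.366176+1/2·0.921609≈18.735436; next y=-3/5·2.034930+1/4·18.735436≈3.462901
n=7: y≈3.462901, sp=5, e=sp−y≈1.537099; I≈25.903275, D=e−e_prev≈-1.427971; u=0·1.537099+3/4·25.903275+1/2·(-1.427971)≈18.713471; next y=-3/5·3.462901+1/4·18.713471≈2.600627
n=8: y≈2.600627, sp=5, e=sp−y≈2.399373; I≈28.302648, D=e−e_prev≈0.862274; u=0·2.399373+3/4·28.302648+1/2·0.862274≈21.658123; next y=-3/5·2.600627+1/4·21.658123≈3.854155
n=9: y≈3.854155, sp=5, e=sp−y≈1.145845; I≈29.448493, D=e−e_prev≈-1.253528; u=0·1.145845+3/4·29.448493+1/2·(-1.253528)≈21.459606; next y=-3/5·3.854155+1/4·21.459606≈3.052409
n=10: y≈3.052409, sp=5, e=sp−y≈1.947591; I≈31.396085, D=e−e_prev≈0.801746; u=0·1.947591+3/4·31.396085+1/2·0.801746≈23.947936; next y=-3/5·3.052409+1/4·23.947936≈4.155539
n=11: y≈4.155539, sp=5, e=sp−y≈0.844461; I≈32.240546, D=e−e_prev≈-1.103130; u=0·0.844461+3/4·32.240546+1/2·(-1.103130)≈23.628844; next y=-3/5·4.155539+1/4·23.628844≈3.413888
n=12: y≈3.413888, sp=5, e=sp−y≈1.586112; I≈33.826658, D=e−e_prev≈0.741651; u=0·1.586112+3/4·33.826658+1/2·0.741651≈25.740819; next y=-3/5·3.413888+1/4·25.740819≈4.386872
n=13: y≈4.386872, sp=5, e=sp−y≈0.613128; I≈34.439786, D=e−e_prev≈-0.972984; u=0·0.613128+3/4·34.439786+1/2·(-0.972984)≈25.343347; next y=-3/5·4.386872+1/4·25.343347≈3.703714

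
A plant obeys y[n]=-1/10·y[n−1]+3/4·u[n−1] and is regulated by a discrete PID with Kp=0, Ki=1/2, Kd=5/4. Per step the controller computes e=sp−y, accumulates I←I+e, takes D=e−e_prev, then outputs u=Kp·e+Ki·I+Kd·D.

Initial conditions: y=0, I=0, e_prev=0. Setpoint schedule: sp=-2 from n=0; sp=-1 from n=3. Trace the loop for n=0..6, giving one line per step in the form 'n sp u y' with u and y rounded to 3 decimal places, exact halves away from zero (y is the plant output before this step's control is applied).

0 -2 -3.500 0.000
1 -2 2.594 -2.625
2 -2 -8.832 2.208
3 -1 12.697 -6.845
4 -1 -26.788 10.207
5 -1 43.733 -21.112
6 -1 -83.400 34.911

(exact arithmetic carried between steps; '≈' marks a value shown rounded to 6 d.p. or computed from one; I and e_prev carry over from the previous line; the table rounds u and y to 3 d.p., halves away from zero)
n=0: y=0, sp=-2, e=sp−y=-2; I=-2, D=e−e_prev=-2; u=0·(-2)+1/2·(-2)+5/4·(-2)=-3.5; next y=-1/10·0+3/4·(-3.5)=-2.625
n=1: y=-2.625, sp=-2, e=sp−y=0.625; I=-1.375, D=e−e_prev=2.625; u=0·0.625+1/2·(-1.375)+5/4·2.625=2.59375; next y=-1/10·(-2.625)+3/4·2.59375≈2.207813
n=2: y≈2.207813, sp=-2, e=sp−y≈-4.207813; I≈-5.582813, D=e−e_prev≈-4.832813; u=0·(-4.207813)+1/2·(-5.582813)+5/4·(-4.832813)≈-8.832422; next y=-1/10·2.207813+3/4·(-8.832422)≈-6.845098
n=3: y≈-6.845098, sp=-1, e=sp−y≈5.845098; I≈0.262285, D=e−e_prev≈10.052910; u=0·5.845098+1/2·0.262285+5/4·10.052910≈12.697280; next y=-1/10·(-6.845098)+3/4·12.697280≈10.207470
n=4: y≈10.207470, sp=-1, e=sp−y≈-11.207470; I≈-10.945185, D=e−e_prev≈-17.052568; u=0·(-11.207470)+1/2·(-10.945185)+5/4·(-17.052568)≈-26.788302; next y=-1/10·10.207470+3/4·(-26.788302)≈-21.111973
n=5: y≈-21.111973, sp=-1, e=sp−y≈20.111973; I≈9.166789, D=e−e_prev≈31.319443; u=0·20.111973+1/2·9.166789+5/4·31.319443≈43.732699; next y=-1/10·(-21.111973)+3/4·43.732699≈34.910721
n=6: y≈34.910721, sp=-1, e=sp−y≈-35.910721; I≈-26.743933, D=e−e_prev≈-56.022695; u=0·(-35.910721)+1/2·(-26.743933)+5/4·(-56.022695)≈-83.400335; next y=-1/10·34.910721+3/4·(-83.400335)≈-66.041323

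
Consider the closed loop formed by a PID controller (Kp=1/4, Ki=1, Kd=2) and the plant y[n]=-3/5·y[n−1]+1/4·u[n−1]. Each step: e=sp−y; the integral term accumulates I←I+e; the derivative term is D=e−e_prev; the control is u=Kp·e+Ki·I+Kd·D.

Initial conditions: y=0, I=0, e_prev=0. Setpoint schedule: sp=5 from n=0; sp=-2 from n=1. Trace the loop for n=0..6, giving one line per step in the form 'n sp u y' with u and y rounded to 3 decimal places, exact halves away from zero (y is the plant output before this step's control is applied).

(exact arithmetic carried between steps; '≈' marks a value shown rounded to 6 d.p. or computed from one; I and e_prev carry over from the previous line; the table rounds u and y to 3 d.p., halves away from zero)
n=0: y=0, sp=5, e=sp−y=5; I=5, D=e−e_prev=5; u=1/4·5+1·5+2·5=16.25; next y=-3/5·0+1/4·16.25=4.0625
n=1: y=4.0625, sp=-2, e=sp−y=-6.0625; I=-1.0625, D=e−e_prev=-11.0625; u=1/4·(-6.0625)+1·(-1.0625)+2·(-11.0625)=-24.703125; next y=-3/5·4.0625+1/4·(-24.703125)≈-8.613281
n=2: y≈-8.613281, sp=-2, e=sp−y≈6.613281; I≈5.550781, D=e−e_prev≈12.675781; u=1/4·6.613281+1·5.550781+2·12.675781≈32.555664; next y=-3/5·(-8.613281)+1/4·32.555664≈13.306885
n=3: y≈13.306885, sp=-2, e=sp−y≈-15.306885; I≈-9.756104, D=e−e_prev≈-21.920166; u=1/4·(-15.306885)+1·(-9.756104)+2·(-21.920166)≈-57.423157; next y=-3/5·13.306885+1/4·(-57.423157)≈-22.339920
n=4: y≈-22.339920, sp=-2, e=sp−y≈20.339920; I≈10.583817, D=e−e_prev≈35.646805; u=1/4·20.339920+1·10.583817+2·35.646805≈86.962406; next y=-3/5·(-22.339920)+1/4·86.962406≈35.144554
n=5: y≈35.144554, sp=-2, e=sp−y≈-37.144554; I≈-26.560737, D=e−e_prev≈-57.484474; u=1/4·(-37.144554)+1·(-26.560737)+2·(-57.484474)≈-150.815823; next y=-3/5·35.144554+1/4·(-150.815823)≈-58.790688
n=6: y≈-58.790688, sp=-2, e=sp−y≈56.790688; I≈30.229951, D=e−e_prev≈93.935241; u=1/4·56.790688+1·30.229951+2·93.935241≈232.298105; next y=-3/5·(-58.790688)+1/4·232.298105≈93.348939

0 5 16.250 0.000
1 -2 -24.703 4.063
2 -2 32.556 -8.613
3 -2 -57.423 13.307
4 -2 86.962 -22.340
5 -2 -150.816 35.145
6 -2 232.298 -58.791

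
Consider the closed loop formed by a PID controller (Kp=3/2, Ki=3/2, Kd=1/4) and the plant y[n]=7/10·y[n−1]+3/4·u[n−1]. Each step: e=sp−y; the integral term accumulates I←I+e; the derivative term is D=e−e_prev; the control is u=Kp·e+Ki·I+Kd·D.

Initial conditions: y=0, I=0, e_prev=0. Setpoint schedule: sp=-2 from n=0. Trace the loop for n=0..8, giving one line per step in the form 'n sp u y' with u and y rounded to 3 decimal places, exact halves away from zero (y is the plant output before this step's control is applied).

(exact arithmetic carried between steps; '≈' marks a value shown rounded to 6 d.p. or computed from one; I and e_prev carry over from the previous line; the table rounds u and y to 3 d.p., halves away from zero)
n=0: y=0, sp=-2, e=sp−y=-2; I=-2, D=e−e_prev=-2; u=3/2·(-2)+3/2·(-2)+1/4·(-2)=-6.5; next y=7/10·0+3/4·(-6.5)=-4.875
n=1: y=-4.875, sp=-2, e=sp−y=2.875; I=0.875, D=e−e_prev=4.875; u=3/2·2.875+3/2·0.875+1/4·4.875=6.84375; next y=7/10·(-4.875)+3/4·6.84375≈1.720313
n=2: y≈1.720313, sp=-2, e=sp−y≈-3.720313; I≈-2.845313, D=e−e_prev≈-6.595313; u=3/2·(-3.720313)+3/2·(-2.845313)+1/4·(-6.595313)≈-11.497266; next y=7/10·1.720313+3/4·(-11.497266)≈-7.418730
n=3: y≈-7.418730, sp=-2, e=sp−y≈5.418730; I≈2.573418, D=e−e_prev≈9.139043; u=3/2·5.418730+3/2·2.573418+1/4·9.139043≈14.272983; next y=7/10·(-7.418730)+3/4·14.272983≈5.511626
n=4: y≈5.511626, sp=-2, e=sp−y≈-7.511626; I≈-4.938208, D=e−e_prev≈-12.930357; u=3/2·(-7.511626)+3/2·(-4.938208)+1/4·(-12.930357)≈-21.907341; next y=7/10·5.511626+3/4·(-21.907341)≈-12.572367
n=5: y≈-12.572367, sp=-2, e=sp−y≈10.572367; I≈5.634159, D=e−e_prev≈18.083994; u=3/2·10.572367+3/2·5.634159+1/4·18.083994≈28.830788; next y=7/10·(-12.572367)+3/4·28.830788≈12.822434
n=6: y≈12.822434, sp=-2, e=sp−y≈-14.822434; I≈-9.188275, D=e−e_prev≈-25.394801; u=3/2·(-14.822434)+3/2·(-9.188275)+1/4·(-25.394801)≈-42.364763; next y=7/10·12.822434+3/4·(-42.364763)≈-22.797869
n=7: y≈-22.797869, sp=-2, e=sp−y≈20.797869; I≈11.609594, D=e−e_prev≈35.620303; u=3/2·20.797869+3/2·11.609594+1/4·35.620303≈57.516270; next y=7/10·(-22.797869)+3/4·57.516270≈27.178694
n=8: y≈27.178694, sp=-2, e=sp−y≈-29.178694; I≈-17.569100, D=e−e_prev≈-49.976563; u=3/2·(-29.178694)+3/2·(-17.569100)+1/4·(-49.976563)≈-82.615832; next y=7/10·27.178694+3/4·(-82.615832)≈-42.936788

0 -2 -6.500 0.000
1 -2 6.844 -4.875
2 -2 -11.497 1.720
3 -2 14.273 -7.419
4 -2 -21.907 5.512
5 -2 28.831 -12.572
6 -2 -42.365 12.822
7 -2 57.516 -22.798
8 -2 -82.616 27.179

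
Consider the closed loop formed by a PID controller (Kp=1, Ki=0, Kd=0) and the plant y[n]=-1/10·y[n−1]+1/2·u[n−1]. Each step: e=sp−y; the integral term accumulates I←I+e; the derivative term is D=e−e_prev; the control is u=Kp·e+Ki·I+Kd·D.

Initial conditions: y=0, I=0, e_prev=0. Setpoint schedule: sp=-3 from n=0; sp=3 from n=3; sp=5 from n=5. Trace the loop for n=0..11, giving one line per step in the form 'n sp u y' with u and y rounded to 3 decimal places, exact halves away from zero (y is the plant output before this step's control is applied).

0 -3 -3.000 0.000
1 -3 -1.500 -1.500
2 -3 -2.400 -0.600
3 3 4.140 -1.140
4 3 0.816 2.184
5 5 4.810 0.190
6 5 2.614 2.386
7 5 3.932 1.068
8 5 3.141 1.859
9 5 3.615 1.385
10 5 3.331 1.669
11 5 3.502 1.498

(exact arithmetic carried between steps; '≈' marks a value shown rounded to 6 d.p. or computed from one; I and e_prev carry over from the previous line; the table rounds u and y to 3 d.p., halves away from zero)
n=0: y=0, sp=-3, e=sp−y=-3; I=-3, D=e−e_prev=-3; u=1·(-3)+0·(-3)+0·(-3)=-3; next y=-1/10·0+1/2·(-3)=-1.5
n=1: y=-1.5, sp=-3, e=sp−y=-1.5; I=-4.5, D=e−e_prev=1.5; u=1·(-1.5)+0·(-4.5)+0·1.5=-1.5; next y=-1/10·(-1.5)+1/2·(-1.5)=-0.6
n=2: y=-0.6, sp=-3, e=sp−y=-2.4; I=-6.9, D=e−e_prev=-0.9; u=1·(-2.4)+0·(-6.9)+0·(-0.9)=-2.4; next y=-1/10·(-0.6)+1/2·(-2.4)=-1.14
n=3: y=-1.14, sp=3, e=sp−y=4.14; I=-2.76, D=e−e_prev=6.54; u=1·4.14+0·(-2.76)+0·6.54=4.14; next y=-1/10·(-1.14)+1/2·4.14=2.184
n=4: y=2.184, sp=3, e=sp−y=0.816; I=-1.944, D=e−e_prev=-3.324; u=1·0.816+0·(-1.944)+0·(-3.324)=0.816; next y=-1/10·2.184+1/2·0.816=0.1896
n=5: y=0.1896, sp=5, e=sp−y=4.8104; I=2.8664, D=e−e_prev=3.9944; u=1·4.8104+0·2.8664+0·3.9944=4.8104; next y=-1/10·0.1896+1/2·4.8104=2.38624
n=6: y=2.38624, sp=5, e=sp−y=2.61376; I=5.48016, D=e−e_prev=-2.19664; u=1·2.61376+0·5.48016+0·(-2.19664)=2.61376; next y=-1/10·2.38624+1/2·2.61376=1.068256
n=7: y=1.068256, sp=5, e=sp−y=3.931744; I=9.411904, D=e−e_prev=1.317984; u=1·3.931744+0·9.411904+0·1.317984=3.931744; next y=-1/10·1.068256+1/2·3.931744≈1.859046
n=8: y≈1.859046, sp=5, e=sp−y≈3.140954; I≈12.552858, D=e−e_prev≈-0.790790; u=1·3.140954+0·12.552858+0·(-0.790790)≈3.140954; next y=-1/10·1.859046+1/2·3.140954≈1.384572
n=9: y≈1.384572, sp=5, e=sp−y≈3.615428; I≈16.168285, D=e−e_prev≈0.474474; u=1·3.615428+0·16.168285+0·0.474474≈3.615428; next y=-1/10·1.384572+1/2·3.615428≈1.669257
n=10: y≈1.669257, sp=5, e=sp−y≈3.330743; I≈19.499029, D=e−e_prev≈-0.284685; u=1·3.330743+0·19.499029+0·(-0.284685)≈3.330743; next y=-1/10·1.669257+1/2·3.330743≈1.498446
n=11: y≈1.498446, sp=5, e=sp−y≈3.501554; I≈23.000583, D=e−e_prev≈0.170811; u=1·3.501554+0·23.000583+0·0.170811≈3.501554; next y=-1/10·1.498446+1/2·3.501554≈1.600932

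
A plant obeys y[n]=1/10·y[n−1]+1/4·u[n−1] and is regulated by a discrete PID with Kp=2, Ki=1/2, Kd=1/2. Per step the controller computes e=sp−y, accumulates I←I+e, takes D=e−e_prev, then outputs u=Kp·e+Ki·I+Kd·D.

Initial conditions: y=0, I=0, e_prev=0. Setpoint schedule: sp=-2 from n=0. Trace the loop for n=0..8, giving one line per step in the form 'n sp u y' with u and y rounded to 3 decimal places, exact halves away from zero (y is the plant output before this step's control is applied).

(exact arithmetic carried between steps; '≈' marks a value shown rounded to 6 d.p. or computed from one; I and e_prev carry over from the previous line; the table rounds u and y to 3 d.p., halves away from zero)
n=0: y=0, sp=-2, e=sp−y=-2; I=-2, D=e−e_prev=-2; u=2·(-2)+1/2·(-2)+1/2·(-2)=-6; next y=1/10·0+1/4·(-6)=-1.5
n=1: y=-1.5, sp=-2, e=sp−y=-0.5; I=-2.5, D=e−e_prev=1.5; u=2·(-0.5)+1/2·(-2.5)+1/2·1.5=-1.5; next y=1/10·(-1.5)+1/4·(-1.5)=-0.525
n=2: y=-0.525, sp=-2, e=sp−y=-1.475; I=-3.975, D=e−e_prev=-0.975; u=2·(-1.475)+1/2·(-3.975)+1/2·(-0.975)=-5.425; next y=1/10·(-0.525)+1/4·(-5.425)=-1.40875
n=3: y=-1.40875, sp=-2, e=sp−y=-0.59125; I=-4.56625, D=e−e_prev=0.88375; u=2·(-0.59125)+1/2·(-4.56625)+1/2·0.88375=-3.02375; next y=1/10·(-1.40875)+1/4·(-3.02375)≈-0.896813
n=4: y≈-0.896813, sp=-2, e=sp−y≈-1.103188; I≈-5.669438, D=e−e_prev≈-0.511938; u=2·(-1.103188)+1/2·(-5.669438)+1/2·(-0.511938)≈-5.297063; next y=1/10·(-0.896813)+1/4·(-5.297063)≈-1.413947
n=5: y≈-1.413947, sp=-2, e=sp−y≈-0.586053; I≈-6.255491, D=e−e_prev≈0.517134; u=2·(-0.586053)+1/2·(-6.255491)+1/2·0.517134≈-4.041284; next y=1/10·(-1.413947)+1/4·(-4.041284)≈-1.151716
n=6: y≈-1.151716, sp=-2, e=sp−y≈-0.848284; I≈-7.103775, D=e−e_prev≈-0.262231; u=2·(-0.848284)+1/2·(-7.103775)+1/2·(-0.262231)≈-5.379571; next y=1/10·(-1.151716)+1/4·(-5.379571)≈-1.460064
n=7: y≈-1.460064, sp=-2, e=sp−y≈-0.539936; I≈-7.643710, D=e−e_prev≈0.308349; u=2·(-0.539936)+1/2·(-7.643710)+1/2·0.308349≈-4.747552; next y=1/10·(-1.460064)+1/4·(-4.747552)≈-1.332894
n=8: y≈-1.332894, sp=-2, e=sp−y≈-0.667106; I≈-8.310816, D=e−e_prev≈-0.127170; u=2·(-0.667106)+1/2·(-8.310816)+1/2·(-0.127170)≈-5.553204; next y=1/10·(-1.332894)+1/4·(-5.553204)≈-1.521590

0 -2 -6.000 0.000
1 -2 -1.500 -1.500
2 -2 -5.425 -0.525
3 -2 -3.024 -1.409
4 -2 -5.297 -0.897
5 -2 -4.041 -1.414
6 -2 -5.380 -1.152
7 -2 -4.748 -1.460
8 -2 -5.553 -1.333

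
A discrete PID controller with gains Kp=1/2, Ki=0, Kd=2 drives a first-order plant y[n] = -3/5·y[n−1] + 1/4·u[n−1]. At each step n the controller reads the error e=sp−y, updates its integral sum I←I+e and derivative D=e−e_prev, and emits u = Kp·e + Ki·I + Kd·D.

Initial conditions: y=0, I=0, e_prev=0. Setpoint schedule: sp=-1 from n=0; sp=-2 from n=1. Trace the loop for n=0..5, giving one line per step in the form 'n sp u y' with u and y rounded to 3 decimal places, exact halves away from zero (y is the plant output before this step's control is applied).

0 -1 -2.500 0.000
1 -2 -1.438 -0.625
2 -2 -2.289 0.016
3 -2 0.485 -0.582
4 -2 -3.339 0.470
5 -2 2.733 -1.117

(exact arithmetic carried between steps; '≈' marks a value shown rounded to 6 d.p. or computed from one; I and e_prev carry over from the previous line; the table rounds u and y to 3 d.p., halves away from zero)
n=0: y=0, sp=-1, e=sp−y=-1; I=-1, D=e−e_prev=-1; u=1/2·(-1)+0·(-1)+2·(-1)=-2.5; next y=-3/5·0+1/4·(-2.5)=-0.625
n=1: y=-0.625, sp=-2, e=sp−y=-1.375; I=-2.375, D=e−e_prev=-0.375; u=1/2·(-1.375)+0·(-2.375)+2·(-0.375)=-1.4375; next y=-3/5·(-0.625)+1/4·(-1.4375)=0.015625
n=2: y=0.015625, sp=-2, e=sp−y=-2.015625; I=-4.390625, D=e−e_prev=-0.640625; u=1/2·(-2.015625)+0·(-4.390625)+2·(-0.640625)≈-2.289063; next y=-3/5·0.015625+1/4·(-2.289063)≈-0.581641
n=3: y≈-0.581641, sp=-2, e=sp−y≈-1.418359; I≈-5.808984, D=e−e_prev≈0.597266; u=1/2·(-1.418359)+0·(-5.808984)+2·0.597266≈0.485352; next y=-3/5·(-0.581641)+1/4·0.485352≈0.470322
n=4: y≈0.470322, sp=-2, e=sp−y≈-2.470322; I≈-8.279307, D=e−e_prev≈-1.051963; u=1/2·(-2.470322)+0·(-8.279307)+2·(-1.051963)≈-3.339087; next y=-3/5·0.470322+1/4·(-3.339087)≈-1.116965
n=5: y≈-1.116965, sp=-2, e=sp−y≈-0.883035; I≈-9.162342, D=e−e_prev≈1.587287; u=1/2·(-0.883035)+0·(-9.162342)+2·1.587287≈2.733057; next y=-3/5·(-1.116965)+1/4·2.733057≈1.353443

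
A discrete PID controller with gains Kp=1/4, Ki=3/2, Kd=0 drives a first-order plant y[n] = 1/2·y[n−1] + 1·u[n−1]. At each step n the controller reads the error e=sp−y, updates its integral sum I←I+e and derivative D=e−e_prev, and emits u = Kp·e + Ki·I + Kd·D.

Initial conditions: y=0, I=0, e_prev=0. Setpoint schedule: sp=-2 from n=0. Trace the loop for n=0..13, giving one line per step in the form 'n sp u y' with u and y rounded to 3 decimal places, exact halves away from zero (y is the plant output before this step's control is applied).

0 -2 -3.500 0.000
1 -2 -0.375 -3.500
2 -2 -0.531 -2.125
3 -2 -1.273 -1.594
4 -2 -1.049 -2.070
5 -2 -0.919 -2.084
6 -2 -1.008 -1.961
7 -2 -1.018 -1.989
8 -2 -0.993 -2.012
9 -2 -0.997 -2.000
10 -2 -1.002 -1.997
11 -2 -1.000 -2.001
12 -2 -0.999 -2.001
13 -2 -1.000 -2.000

(exact arithmetic carried between steps; '≈' marks a value shown rounded to 6 d.p. or computed from one; I and e_prev carry over from the previous line; the table rounds u and y to 3 d.p., halves away from zero)
n=0: y=0, sp=-2, e=sp−y=-2; I=-2, D=e−e_prev=-2; u=1/4·(-2)+3/2·(-2)+0·(-2)=-3.5; next y=1/2·0+1·(-3.5)=-3.5
n=1: y=-3.5, sp=-2, e=sp−y=1.5; I=-0.5, D=e−e_prev=3.5; u=1/4·1.5+3/2·(-0.5)+0·3.5=-0.375; next y=1/2·(-3.5)+1·(-0.375)=-2.125
n=2: y=-2.125, sp=-2, e=sp−y=0.125; I=-0.375, D=e−e_prev=-1.375; u=1/4·0.125+3/2·(-0.375)+0·(-1.375)=-0.53125; next y=1/2·(-2.125)+1·(-0.53125)=-1.59375
n=3: y=-1.59375, sp=-2, e=sp−y=-0.40625; I=-0.78125, D=e−e_prev=-0.53125; u=1/4·(-0.40625)+3/2·(-0.78125)+0·(-0.53125)≈-1.273438; next y=1/2·(-1.59375)+1·(-1.273438)≈-2.070313
n=4: y≈-2.070313, sp=-2, e=sp−y≈0.070313; I≈-0.710938, D=e−e_prev≈0.476563; u=1/4·0.070313+3/2·(-0.710938)+0·0.476563≈-1.048828; next y=1/2·(-2.070313)+1·(-1.048828)≈-2.083984
n=5: y≈-2.083984, sp=-2, e=sp−y≈0.083984; I≈-0.626953, D=e−e_prev≈0.013672; u=1/4·0.083984+3/2·(-0.626953)+0·0.013672≈-0.919434; next y=1/2·(-2.083984)+1·(-0.919434)≈-1.961426
n=6: y≈-1.961426, sp=-2, e=sp−y≈-0.038574; I≈-0.665527, D=e−e_prev≈-0.122559; u=1/4·(-0.038574)+3/2·(-0.665527)+0·(-0.122559)≈-1.007935; next y=1/2·(-1.961426)+1·(-1.007935)≈-1.988647
n=7: y≈-1.988647, sp=-2, e=sp−y≈-0.011353; I≈-0.676880, D=e−e_prev≈0.027222; u=1/4·(-0.011353)+3/2·(-0.676880)+0·0.027222≈-1.018158; next y=1/2·(-1.988647)+1·(-1.018158)≈-2.012482
n=8: y≈-2.012482, sp=-2, e=sp−y≈0.012482; I≈-0.664398, D=e−e_prev≈0.023834; u=1/4·0.012482+3/2·(-0.664398)+0·0.023834≈-0.993477; next y=1/2·(-2.012482)+1·(-0.993477)≈-1.999718
n=9: y≈-1.999718, sp=-2, e=sp−y≈-0.000282; I≈-0.664680, D=e−e_prev≈-0.012764; u=1/4·(-0.000282)+3/2·(-0.664680)+0·(-0.012764)≈-0.997091; next y=1/2·(-1.999718)+1·(-0.997091)≈-1.996950
n=10: y≈-1.996950, sp=-2, e=sp−y≈-0.003050; I≈-0.667730, D=e−e_prev≈-0.002768; u=1/4·(-0.003050)+3/2·(-0.667730)+0·(-0.002768)≈-1.002358; next y=1/2·(-1.996950)+1·(-1.002358)≈-2.000833
n=11: y≈-2.000833, sp=-2, e=sp−y≈0.000833; I≈-0.666897, D=e−e_prev≈0.003883; u=1/4·0.000833+3/2·(-0.666897)+0·0.003883≈-1.000138; next y=1/2·(-2.000833)+1·(-1.000138)≈-2.000554
n=12: y≈-2.000554, sp=-2, e=sp−y≈0.000554; I≈-0.666343, D=e−e_prev≈-0.000279; u=1/4·0.000554+3/2·(-0.666343)+0·(-0.000279)≈-0.999376; next y=1/2·(-2.000554)+1·(-0.999376)≈-1.999653
n=13: y≈-1.999653, sp=-2, e=sp−y≈-0.000347; I≈-0.666690, D=e−e_prev≈-0.000901; u=1/4·(-0.000347)+3/2·(-0.666690)+0·(-0.000901)≈-1.000122; next y=1/2·(-1.999653)+1·(-1.000122)≈-1.999948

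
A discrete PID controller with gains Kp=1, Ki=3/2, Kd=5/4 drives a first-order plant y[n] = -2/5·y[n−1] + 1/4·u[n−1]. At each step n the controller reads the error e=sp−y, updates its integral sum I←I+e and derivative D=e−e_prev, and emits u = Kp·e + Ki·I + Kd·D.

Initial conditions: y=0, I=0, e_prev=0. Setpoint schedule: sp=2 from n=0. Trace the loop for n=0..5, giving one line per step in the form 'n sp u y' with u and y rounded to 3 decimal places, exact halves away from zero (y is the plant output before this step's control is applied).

(exact arithmetic carried between steps; '≈' marks a value shown rounded to 6 d.p. or computed from one; I and e_prev carry over from the previous line; the table rounds u and y to 3 d.p., halves away from zero)
n=0: y=0, sp=2, e=sp−y=2; I=2, D=e−e_prev=2; u=1·2+3/2·2+5/4·2=7.5; next y=-2/5·0+1/4·7.5=1.875
n=1: y=1.875, sp=2, e=sp−y=0.125; I=2.125, D=e−e_prev=-1.875; u=1·0.125+3/2·2.125+5/4·(-1.875)=0.96875; next y=-2/5·1.875+1/4·0.96875≈-0.507813
n=2: y≈-0.507813, sp=2, e=sp−y≈2.507813; I≈4.632813, D=e−e_prev≈2.382813; u=1·2.507813+3/2·4.632813+5/4·2.382813≈12.435547; next y=-2/5·(-0.507813)+1/4·12.435547≈3.312012
n=3: y≈3.312012, sp=2, e=sp−y≈-1.312012; I≈3.320801, D=e−e_prev≈-3.819824; u=1·(-1.312012)+3/2·3.320801+5/4·(-3.819824)≈-1.105591; next y=-2/5·3.312012+1/4·(-1.105591)≈-1.601202
n=4: y≈-1.601202, sp=2, e=sp−y≈3.601202; I≈6.922003, D=e−e_prev≈4.913214; u=1·3.601202+3/2·6.922003+5/4·4.913214≈20.125725; next y=-2/5·(-1.601202)+1/4·20.125725≈5.671912
n=5: y≈5.671912, sp=2, e=sp−y≈-3.671912; I≈3.250091, D=e−e_prev≈-7.273115; u=1·(-3.671912)+3/2·3.250091+5/4·(-7.273115)≈-7.888169; next y=-2/5·5.671912+1/4·(-7.888169)≈-4.240807

0 2 7.500 0.000
1 2 0.969 1.875
2 2 12.436 -0.508
3 2 -1.106 3.312
4 2 20.126 -1.601
5 2 -7.888 5.672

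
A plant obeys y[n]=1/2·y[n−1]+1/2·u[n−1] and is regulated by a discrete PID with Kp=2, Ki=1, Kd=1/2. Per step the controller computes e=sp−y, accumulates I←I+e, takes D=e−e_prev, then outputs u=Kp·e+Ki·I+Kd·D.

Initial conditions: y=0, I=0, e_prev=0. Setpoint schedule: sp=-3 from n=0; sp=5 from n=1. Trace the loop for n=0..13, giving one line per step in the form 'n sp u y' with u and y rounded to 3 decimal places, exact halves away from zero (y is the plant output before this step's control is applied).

(exact arithmetic carried between steps; '≈' marks a value shown rounded to 6 d.p. or computed from one; I and e_prev carry over from the previous line; the table rounds u and y to 3 d.p., halves away from zero)
n=0: y=0, sp=-3, e=sp−y=-3; I=-3, D=e−e_prev=-3; u=2·(-3)+1·(-3)+1/2·(-3)=-10.5; next y=1/2·0+1/2·(-10.5)=-5.25
n=1: y=-5.25, sp=5, e=sp−y=10.25; I=7.25, D=e−e_prev=13.25; u=2·10.25+1·7.25+1/2·13.25=34.375; next y=1/2·(-5.25)+1/2·34.375=14.5625
n=2: y=14.5625, sp=5, e=sp−y=-9.5625; I=-2.3125, D=e−e_prev=-19.8125; u=2·(-9.5625)+1·(-2.3125)+1/2·(-19.8125)=-31.34375; next y=1/2·14.5625+1/2·(-31.34375)=-8.390625
n=3: y=-8.390625, sp=5, e=sp−y=13.390625; I=11.078125, D=e−e_prev=22.953125; u=2·13.390625+1·11.078125+1/2·22.953125≈49.335938; next y=1/2·(-8.390625)+1/2·49.335938≈20.472656
n=4: y≈20.472656, sp=5, e=sp−y≈-15.472656; I≈-4.394531, D=e−e_prev≈-28.863281; u=2·(-15.472656)+1·(-4.394531)+1/2·(-28.863281)≈-49.771484; next y=1/2·20.472656+1/2·(-49.771484)≈-14.649414
n=5: y≈-14.649414, sp=5, e=sp−y≈19.649414; I≈15.254883, D=e−e_prev≈35.122070; u=2·19.649414+1·15.254883+1/2·35.122070≈72.114746; next y=1/2·(-14.649414)+1/2·72.114746≈28.732666
n=6: y≈28.732666, sp=5, e=sp−y≈-23.732666; I≈-8.477783, D=e−e_prev≈-43.382080; u=2·(-23.732666)+1·(-8.477783)+1/2·(-43.382080)≈-77.634155; next y=1/2·28.732666+1/2·(-77.634155)≈-24.450745
n=7: y≈-24.450745, sp=5, e=sp−y≈29.450745; I≈20.972961, D=e−e_prev≈53.183411; u=2·29.450745+1·20.972961+1/2·53.183411≈106.466156; next y=1/2·(-24.450745)+1/2·106.466156≈41.007706
n=8: y≈41.007706, sp=5, e=sp−y≈-36.007706; I≈-15.034744, D=e−e_prev≈-65.458450; u=2·(-36.007706)+1·(-15.034744)+1/2·(-65.458450)≈-119.779381; next y=1/2·41.007706+1/2·(-119.779381)≈-39.385838
n=9: y≈-39.385838, sp=5, e=sp−y≈44.385838; I≈29.351093, D=e−e_prev≈80.393543; u=2·44.385838+1·29.351093+1/2·80.393543≈158.319540; next y=1/2·(-39.385838)+1/2·158.319540≈59.466851
n=10: y≈59.466851, sp=5, e=sp−y≈-54.466851; I≈-25.115758, D=e−e_prev≈-98.852689; u=2·(-54.466851)+1·(-25.115758)+1/2·(-98.852689)≈-183.475805; next y=1/2·59.466851+1/2·(-183.475805)≈-62.004477
n=11: y≈-62.004477, sp=5, e=sp−y≈67.004477; I≈41.888719, D=e−e_prev≈121.471328; u=2·67.004477+1·41.888719+1/2·121.471328≈236.633336; next y=1/2·(-62.004477)+1/2·236.633336≈87.314430
n=12: y≈87.314430, sp=5, e=sp−y≈-82.314430; I≈-40.425711, D=e−e_prev≈-149.318907; u=2·(-82.314430)+1·(-40.425711)+1/2·(-149.318907)≈-279.714024; next y=1/2·87.314430+1/2·(-279.714024)≈-96.199797
n=13: y≈-96.199797, sp=5, e=sp−y≈101.199797; I≈60.774086, D=e−e_prev≈183.514227; u=2·101.199797+1·60.774086+1/2·183.514227≈354.930794; next y=1/2·(-96.199797)+1/2·354.930794≈129.365498

0 -3 -10.500 0.000
1 5 34.375 -5.250
2 5 -31.344 14.563
3 5 49.336 -8.391
4 5 -49.771 20.473
5 5 72.115 -14.649
6 5 -77.634 28.733
7 5 106.466 -24.451
8 5 -119.779 41.008
9 5 158.320 -39.386
10 5 -183.476 59.467
11 5 236.633 -62.004
12 5 -279.714 87.314
13 5 354.931 -96.200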